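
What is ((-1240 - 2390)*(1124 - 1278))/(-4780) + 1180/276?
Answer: -1858114/16491 ≈ -112.67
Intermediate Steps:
((-1240 - 2390)*(1124 - 1278))/(-4780) + 1180/276 = -3630*(-154)*(-1/4780) + 1180*(1/276) = 559020*(-1/4780) + 295/69 = -27951/239 + 295/69 = -1858114/16491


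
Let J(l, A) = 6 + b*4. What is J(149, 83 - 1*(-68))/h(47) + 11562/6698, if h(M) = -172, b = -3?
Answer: 507213/288014 ≈ 1.7611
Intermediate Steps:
J(l, A) = -6 (J(l, A) = 6 - 3*4 = 6 - 12 = -6)
J(149, 83 - 1*(-68))/h(47) + 11562/6698 = -6/(-172) + 11562/6698 = -6*(-1/172) + 11562*(1/6698) = 3/86 + 5781/3349 = 507213/288014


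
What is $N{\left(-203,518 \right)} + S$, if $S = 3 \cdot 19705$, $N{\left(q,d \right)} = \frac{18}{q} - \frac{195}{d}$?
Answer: $\frac{888018543}{15022} \approx 59115.0$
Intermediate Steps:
$N{\left(q,d \right)} = - \frac{195}{d} + \frac{18}{q}$
$S = 59115$
$N{\left(-203,518 \right)} + S = \left(- \frac{195}{518} + \frac{18}{-203}\right) + 59115 = \left(\left(-195\right) \frac{1}{518} + 18 \left(- \frac{1}{203}\right)\right) + 59115 = \left(- \frac{195}{518} - \frac{18}{203}\right) + 59115 = - \frac{6987}{15022} + 59115 = \frac{888018543}{15022}$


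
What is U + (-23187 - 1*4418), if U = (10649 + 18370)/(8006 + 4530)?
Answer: -346027261/12536 ≈ -27603.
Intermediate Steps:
U = 29019/12536 ≈ 2.3149
U + (-23187 - 1*4418) = 29019/12536 + (-23187 - 1*4418) = 29019/12536 + (-23187 - 4418) = 29019/12536 - 27605 = -346027261/12536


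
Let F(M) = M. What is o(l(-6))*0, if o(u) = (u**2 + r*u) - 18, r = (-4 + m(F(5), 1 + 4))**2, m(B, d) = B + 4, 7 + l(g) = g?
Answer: 0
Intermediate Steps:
l(g) = -7 + g
m(B, d) = 4 + B
r = 25 (r = (-4 + (4 + 5))**2 = (-4 + 9)**2 = 5**2 = 25)
o(u) = -18 + u**2 + 25*u (o(u) = (u**2 + 25*u) - 18 = -18 + u**2 + 25*u)
o(l(-6))*0 = (-18 + (-7 - 6)**2 + 25*(-7 - 6))*0 = (-18 + (-13)**2 + 25*(-13))*0 = (-18 + 169 - 325)*0 = -174*0 = 0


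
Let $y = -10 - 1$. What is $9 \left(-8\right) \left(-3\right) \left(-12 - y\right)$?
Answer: $-216$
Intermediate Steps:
$y = -11$ ($y = -10 + \left(-3 + 2\right) = -10 - 1 = -11$)
$9 \left(-8\right) \left(-3\right) \left(-12 - y\right) = 9 \left(-8\right) \left(-3\right) \left(-12 - -11\right) = \left(-72\right) \left(-3\right) \left(-12 + 11\right) = 216 \left(-1\right) = -216$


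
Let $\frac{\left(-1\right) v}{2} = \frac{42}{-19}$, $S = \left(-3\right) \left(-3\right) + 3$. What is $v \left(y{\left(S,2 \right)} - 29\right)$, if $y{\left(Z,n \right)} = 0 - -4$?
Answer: $- \frac{2100}{19} \approx -110.53$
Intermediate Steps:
$S = 12$ ($S = 9 + 3 = 12$)
$v = \frac{84}{19}$ ($v = - 2 \frac{42}{-19} = - 2 \cdot 42 \left(- \frac{1}{19}\right) = \left(-2\right) \left(- \frac{42}{19}\right) = \frac{84}{19} \approx 4.4211$)
$y{\left(Z,n \right)} = 4$ ($y{\left(Z,n \right)} = 0 + 4 = 4$)
$v \left(y{\left(S,2 \right)} - 29\right) = \frac{84 \left(4 - 29\right)}{19} = \frac{84}{19} \left(-25\right) = - \frac{2100}{19}$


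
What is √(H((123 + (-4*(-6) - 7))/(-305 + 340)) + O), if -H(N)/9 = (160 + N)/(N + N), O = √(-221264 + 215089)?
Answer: √(-738 + 20*I*√247)/2 ≈ 2.8317 + 13.875*I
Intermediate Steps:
O = 5*I*√247 (O = √(-6175) = 5*I*√247 ≈ 78.581*I)
H(N) = -9*(160 + N)/(2*N) (H(N) = -9*(160 + N)/(N + N) = -9*(160 + N)/(2*N))
√(H((123 + (-4*(-6) - 7))/(-305 + 340)) + O) = √((-9/2 - 720*(-305 + 340)/(123 + (-4*(-6) - 7))) + 5*I*√247) = √((-9/2 - 720*35/(123 + (24 - 7))) + 5*I*√247) = √((-9/2 - 720*35/(123 + 17)) + 5*I*√247) = √((-9/2 - 720/(140*(1/35))) + 5*I*√247) = √((-9/2 - 720/4) + 5*I*√247) = √((-9/2 - 720*¼) + 5*I*√247) = √((-9/2 - 180) + 5*I*√247) = √(-369/2 + 5*I*√247)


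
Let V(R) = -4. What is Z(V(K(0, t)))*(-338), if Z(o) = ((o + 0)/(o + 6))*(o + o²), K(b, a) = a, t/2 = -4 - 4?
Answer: 8112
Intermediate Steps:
t = -16 (t = 2*(-4 - 4) = 2*(-8) = -16)
Z(o) = o*(o + o²)/(6 + o) (Z(o) = (o/(6 + o))*(o + o²) = o*(o + o²)/(6 + o))
Z(V(K(0, t)))*(-338) = ((-4)²*(1 - 4)/(6 - 4))*(-338) = (16*(-3)/2)*(-338) = (16*(½)*(-3))*(-338) = -24*(-338) = 8112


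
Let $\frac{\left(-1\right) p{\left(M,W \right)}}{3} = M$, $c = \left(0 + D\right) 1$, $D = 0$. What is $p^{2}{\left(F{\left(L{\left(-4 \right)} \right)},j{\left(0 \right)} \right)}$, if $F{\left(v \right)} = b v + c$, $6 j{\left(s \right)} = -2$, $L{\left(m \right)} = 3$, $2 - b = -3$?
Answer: $2025$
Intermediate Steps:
$b = 5$ ($b = 2 - -3 = 2 + 3 = 5$)
$j{\left(s \right)} = - \frac{1}{3}$ ($j{\left(s \right)} = \frac{1}{6} \left(-2\right) = - \frac{1}{3}$)
$c = 0$ ($c = \left(0 + 0\right) 1 = 0 \cdot 1 = 0$)
$F{\left(v \right)} = 5 v$ ($F{\left(v \right)} = 5 v + 0 = 5 v$)
$p{\left(M,W \right)} = - 3 M$
$p^{2}{\left(F{\left(L{\left(-4 \right)} \right)},j{\left(0 \right)} \right)} = \left(- 3 \cdot 5 \cdot 3\right)^{2} = \left(\left(-3\right) 15\right)^{2} = \left(-45\right)^{2} = 2025$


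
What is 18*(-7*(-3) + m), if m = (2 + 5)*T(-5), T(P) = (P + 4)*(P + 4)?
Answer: 504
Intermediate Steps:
T(P) = (4 + P)**2 (T(P) = (4 + P)*(4 + P) = (4 + P)**2)
m = 7 (m = (2 + 5)*(4 - 5)**2 = 7*(-1)**2 = 7*1 = 7)
18*(-7*(-3) + m) = 18*(-7*(-3) + 7) = 18*(21 + 7) = 18*28 = 504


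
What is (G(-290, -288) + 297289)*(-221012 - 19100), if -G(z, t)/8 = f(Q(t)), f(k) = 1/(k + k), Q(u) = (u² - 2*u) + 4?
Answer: -1490541247380096/20881 ≈ -7.1383e+10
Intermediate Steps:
Q(u) = 4 + u² - 2*u
f(k) = 1/(2*k)
G(z, t) = -4/(4 + t² - 2*t)
(G(-290, -288) + 297289)*(-221012 - 19100) = (-4/(4 + (-288)² - 2*(-288)) + 297289)*(-221012 - 19100) = (-4/(4 + 82944 + 576) + 297289)*(-240112) = (-4/83524 + 297289)*(-240112) = (-4*1/83524 + 297289)*(-240112) = (-1/20881 + 297289)*(-240112) = (6207691608/20881)*(-240112) = -1490541247380096/20881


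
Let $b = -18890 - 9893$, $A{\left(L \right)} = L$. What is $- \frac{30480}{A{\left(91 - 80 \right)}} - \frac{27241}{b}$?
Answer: $- \frac{877006189}{316613} \approx -2770.0$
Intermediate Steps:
$b = -28783$
$- \frac{30480}{A{\left(91 - 80 \right)}} - \frac{27241}{b} = - \frac{30480}{91 - 80} - \frac{27241}{-28783} = - \frac{30480}{11} - - \frac{27241}{28783} = \left(-30480\right) \frac{1}{11} + \frac{27241}{28783} = - \frac{30480}{11} + \frac{27241}{28783} = - \frac{877006189}{316613}$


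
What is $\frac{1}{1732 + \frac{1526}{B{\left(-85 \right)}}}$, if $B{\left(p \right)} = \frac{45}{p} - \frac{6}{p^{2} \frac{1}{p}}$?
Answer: $- \frac{39}{62162} \approx -0.00062739$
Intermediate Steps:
$B{\left(p \right)} = \frac{39}{p}$ ($B{\left(p \right)} = \frac{45}{p} - \frac{6}{p} = \frac{39}{p}$)
$\frac{1}{1732 + \frac{1526}{B{\left(-85 \right)}}} = \frac{1}{1732 + \frac{1526}{39 \frac{1}{-85}}} = \frac{1}{1732 + \frac{1526}{39 \left(- \frac{1}{85}\right)}} = \frac{1}{1732 + \frac{1526}{- \frac{39}{85}}} = \frac{1}{1732 + 1526 \left(- \frac{85}{39}\right)} = \frac{1}{1732 - \frac{129710}{39}} = \frac{1}{- \frac{62162}{39}} = - \frac{39}{62162}$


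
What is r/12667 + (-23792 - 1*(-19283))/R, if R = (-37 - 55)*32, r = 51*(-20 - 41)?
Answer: 47956719/37291648 ≈ 1.2860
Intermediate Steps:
r = -3111 (r = 51*(-61) = -3111)
R = -2944 (R = -92*32 = -2944)
r/12667 + (-23792 - 1*(-19283))/R = -3111/12667 + (-23792 - 1*(-19283))/(-2944) = -3111*1/12667 + (-23792 + 19283)*(-1/2944) = -3111/12667 - 4509*(-1/2944) = -3111/12667 + 4509/2944 = 47956719/37291648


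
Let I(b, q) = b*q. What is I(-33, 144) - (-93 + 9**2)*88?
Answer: -3696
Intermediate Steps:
I(-33, 144) - (-93 + 9**2)*88 = -33*144 - (-93 + 9**2)*88 = -4752 - (-93 + 81)*88 = -4752 - (-12)*88 = -4752 - 1*(-1056) = -4752 + 1056 = -3696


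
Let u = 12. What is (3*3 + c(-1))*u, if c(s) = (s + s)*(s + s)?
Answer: 156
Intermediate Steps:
c(s) = 4*s² (c(s) = (2*s)*(2*s) = 4*s²)
(3*3 + c(-1))*u = (3*3 + 4*(-1)²)*12 = (9 + 4*1)*12 = (9 + 4)*12 = 13*12 = 156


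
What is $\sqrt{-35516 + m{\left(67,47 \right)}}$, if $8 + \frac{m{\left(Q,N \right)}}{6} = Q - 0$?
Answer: $i \sqrt{35162} \approx 187.52 i$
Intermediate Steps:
$m{\left(Q,N \right)} = -48 + 6 Q$ ($m{\left(Q,N \right)} = -48 + 6 \left(Q - 0\right) = -48 + 6 \left(Q + 0\right) = -48 + 6 Q$)
$\sqrt{-35516 + m{\left(67,47 \right)}} = \sqrt{-35516 + \left(-48 + 6 \cdot 67\right)} = \sqrt{-35516 + \left(-48 + 402\right)} = \sqrt{-35516 + 354} = \sqrt{-35162} = i \sqrt{35162}$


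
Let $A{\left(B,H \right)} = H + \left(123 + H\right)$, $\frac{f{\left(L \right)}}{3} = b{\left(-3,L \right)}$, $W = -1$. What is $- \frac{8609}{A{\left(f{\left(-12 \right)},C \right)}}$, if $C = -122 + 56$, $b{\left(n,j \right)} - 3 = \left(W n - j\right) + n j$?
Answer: $\frac{8609}{9} \approx 956.56$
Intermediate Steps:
$b{\left(n,j \right)} = 3 - j - n + j n$ ($b{\left(n,j \right)} = 3 - \left(j + n - n j\right) = 3 - \left(j + n - j n\right) = 3 - j - n + j n$)
$f{\left(L \right)} = 18 - 12 L$ ($f{\left(L \right)} = 3 \left(3 - L - -3 + L \left(-3\right)\right) = 3 \left(3 - L + 3 - 3 L\right) = 3 \left(6 - 4 L\right) = 18 - 12 L$)
$C = -66$
$A{\left(B,H \right)} = 123 + 2 H$
$- \frac{8609}{A{\left(f{\left(-12 \right)},C \right)}} = - \frac{8609}{123 + 2 \left(-66\right)} = - \frac{8609}{123 - 132} = - \frac{8609}{-9} = \left(-8609\right) \left(- \frac{1}{9}\right) = \frac{8609}{9}$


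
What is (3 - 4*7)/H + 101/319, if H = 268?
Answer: 19093/85492 ≈ 0.22333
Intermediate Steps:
(3 - 4*7)/H + 101/319 = (3 - 4*7)/268 + 101/319 = (3 - 28)*(1/268) + 101*(1/319) = -25*1/268 + 101/319 = -25/268 + 101/319 = 19093/85492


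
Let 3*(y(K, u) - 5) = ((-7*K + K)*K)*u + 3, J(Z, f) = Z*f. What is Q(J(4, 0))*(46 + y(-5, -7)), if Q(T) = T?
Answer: 0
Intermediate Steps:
y(K, u) = 6 - 2*u*K² (y(K, u) = 5 + (((-7*K + K)*K)*u + 3)/3 = 5 + (((-6*K)*K)*u + 3)/3 = 5 + ((-6*K²)*u + 3)/3 = 5 + (-6*u*K² + 3)/3 = 5 + (3 - 6*u*K²)/3 = 5 + (1 - 2*u*K²) = 6 - 2*u*K²)
Q(J(4, 0))*(46 + y(-5, -7)) = (4*0)*(46 + (6 - 2*(-7)*(-5)²)) = 0*(46 + (6 - 2*(-7)*25)) = 0*(46 + (6 + 350)) = 0*(46 + 356) = 0*402 = 0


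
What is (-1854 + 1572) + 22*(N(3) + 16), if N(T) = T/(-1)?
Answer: 4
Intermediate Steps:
N(T) = -T (N(T) = T*(-1) = -T)
(-1854 + 1572) + 22*(N(3) + 16) = (-1854 + 1572) + 22*(-1*3 + 16) = -282 + 22*(-3 + 16) = -282 + 22*13 = -282 + 286 = 4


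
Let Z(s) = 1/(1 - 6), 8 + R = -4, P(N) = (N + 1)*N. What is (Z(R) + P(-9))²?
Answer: 128881/25 ≈ 5155.2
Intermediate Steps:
P(N) = N*(1 + N) (P(N) = (1 + N)*N = N*(1 + N))
R = -12 (R = -8 - 4 = -12)
Z(s) = -⅕ (Z(s) = 1/(-5) = -⅕)
(Z(R) + P(-9))² = (-⅕ - 9*(1 - 9))² = (-⅕ - 9*(-8))² = (-⅕ + 72)² = (359/5)² = 128881/25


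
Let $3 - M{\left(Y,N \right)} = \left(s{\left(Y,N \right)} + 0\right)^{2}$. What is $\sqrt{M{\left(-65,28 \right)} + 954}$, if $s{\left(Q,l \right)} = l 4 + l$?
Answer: $i \sqrt{18643} \approx 136.54 i$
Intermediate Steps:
$s{\left(Q,l \right)} = 5 l$ ($s{\left(Q,l \right)} = 4 l + l = 5 l$)
$M{\left(Y,N \right)} = 3 - 25 N^{2}$ ($M{\left(Y,N \right)} = 3 - \left(5 N + 0\right)^{2} = 3 - \left(5 N\right)^{2} = 3 - 25 N^{2}$)
$\sqrt{M{\left(-65,28 \right)} + 954} = \sqrt{\left(3 - 25 \cdot 28^{2}\right) + 954} = \sqrt{\left(3 - 19600\right) + 954} = \sqrt{-19597 + 954} = \sqrt{-18643} = i \sqrt{18643}$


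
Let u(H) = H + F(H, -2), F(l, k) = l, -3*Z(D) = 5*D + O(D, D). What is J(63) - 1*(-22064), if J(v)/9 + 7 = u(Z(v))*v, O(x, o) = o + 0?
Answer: -120883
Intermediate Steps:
O(x, o) = o
Z(D) = -2*D (Z(D) = -(5*D + D)/3 = -2*D)
u(H) = 2*H (u(H) = H + H = 2*H)
J(v) = -63 - 36*v² (J(v) = -63 + 9*((2*(-2*v))*v) = -63 + 9*((-4*v)*v) = -63 + 9*(-4*v²) = -63 - 36*v²)
J(63) - 1*(-22064) = (-63 - 36*63²) - 1*(-22064) = (-63 - 36*3969) + 22064 = (-63 - 142884) + 22064 = -142947 + 22064 = -120883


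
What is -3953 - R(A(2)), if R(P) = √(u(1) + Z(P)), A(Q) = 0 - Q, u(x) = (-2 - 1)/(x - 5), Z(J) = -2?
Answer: -3953 - I*√5/2 ≈ -3953.0 - 1.118*I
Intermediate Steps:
u(x) = -3/(-5 + x)
A(Q) = -Q
R(P) = I*√5/2 (R(P) = √(-3/(-5 + 1) - 2) = √(-3/(-4) - 2) = √(-3*(-¼) - 2) = √(¾ - 2) = √(-5/4) = I*√5/2)
-3953 - R(A(2)) = -3953 - I*√5/2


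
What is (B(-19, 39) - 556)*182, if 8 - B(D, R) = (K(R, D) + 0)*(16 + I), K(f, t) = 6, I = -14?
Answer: -101920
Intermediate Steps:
B(D, R) = -4 (B(D, R) = 8 - (6 + 0)*(16 - 14) = 8 - 6*2 = 8 - 1*12 = 8 - 12 = -4)
(B(-19, 39) - 556)*182 = (-4 - 556)*182 = -560*182 = -101920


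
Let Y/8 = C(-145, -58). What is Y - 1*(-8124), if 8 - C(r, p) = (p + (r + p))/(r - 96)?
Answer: 1971220/241 ≈ 8179.3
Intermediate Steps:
C(r, p) = 8 - (r + 2*p)/(-96 + r) (C(r, p) = 8 - (p + (r + p))/(r - 96) = 8 - (p + (p + r))/(-96 + r) = 8 - (r + 2*p)/(-96 + r))
Y = 13336/241 (Y = 8*((-768 - 2*(-58) + 7*(-145))/(-96 - 145)) = 8*((-768 + 116 - 1015)/(-241)) = 8*(-1/241*(-1667)) = 8*(1667/241) = 13336/241 ≈ 55.336)
Y - 1*(-8124) = 13336/241 - 1*(-8124) = 13336/241 + 8124 = 1971220/241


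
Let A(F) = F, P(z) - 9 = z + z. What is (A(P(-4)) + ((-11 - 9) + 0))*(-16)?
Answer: 304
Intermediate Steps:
P(z) = 9 + 2*z (P(z) = 9 + (z + z) = 9 + 2*z)
(A(P(-4)) + ((-11 - 9) + 0))*(-16) = ((9 + 2*(-4)) + ((-11 - 9) + 0))*(-16) = ((9 - 8) + (-20 + 0))*(-16) = (1 - 20)*(-16) = -19*(-16) = 304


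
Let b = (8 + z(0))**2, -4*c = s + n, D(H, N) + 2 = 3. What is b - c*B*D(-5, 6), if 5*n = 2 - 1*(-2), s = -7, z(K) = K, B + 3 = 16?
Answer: 877/20 ≈ 43.850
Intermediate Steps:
B = 13 (B = -3 + 16 = 13)
D(H, N) = 1 (D(H, N) = -2 + 3 = 1)
n = 4/5 (n = (2 - 1*(-2))/5 = (2 + 2)/5 = (1/5)*4 = 4/5 ≈ 0.80000)
c = 31/20 (c = -(-7 + 4/5)/4 = -1/4*(-31/5) = 31/20 ≈ 1.5500)
b = 64 (b = (8 + 0)**2 = 8**2 = 64)
b - c*B*D(-5, 6) = 64 - (31/20)*13 = 64 - 403/20 = 877/20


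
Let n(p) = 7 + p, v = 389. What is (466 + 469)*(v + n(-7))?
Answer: 363715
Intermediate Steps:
(466 + 469)*(v + n(-7)) = (466 + 469)*(389 + (7 - 7)) = 935*(389 + 0) = 935*389 = 363715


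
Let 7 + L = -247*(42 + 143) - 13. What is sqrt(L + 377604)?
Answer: sqrt(331889) ≈ 576.10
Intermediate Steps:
L = -45715 (L = -7 + (-247*(42 + 143) - 13) = -7 + (-247*185 - 13) = -7 + (-45695 - 13) = -7 - 45708 = -45715)
sqrt(L + 377604) = sqrt(-45715 + 377604) = sqrt(331889)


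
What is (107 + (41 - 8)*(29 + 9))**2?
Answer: 1852321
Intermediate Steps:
(107 + (41 - 8)*(29 + 9))**2 = (107 + 33*38)**2 = (107 + 1254)**2 = 1361**2 = 1852321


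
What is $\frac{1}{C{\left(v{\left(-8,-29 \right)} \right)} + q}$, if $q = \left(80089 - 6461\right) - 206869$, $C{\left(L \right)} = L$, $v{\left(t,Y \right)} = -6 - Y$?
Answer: $- \frac{1}{133218} \approx -7.5065 \cdot 10^{-6}$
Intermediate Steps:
$q = -133241$ ($q = 73628 - 206869 = -133241$)
$\frac{1}{C{\left(v{\left(-8,-29 \right)} \right)} + q} = \frac{1}{\left(-6 - -29\right) - 133241} = \frac{1}{\left(-6 + 29\right) - 133241} = \frac{1}{23 - 133241} = \frac{1}{-133218} = - \frac{1}{133218}$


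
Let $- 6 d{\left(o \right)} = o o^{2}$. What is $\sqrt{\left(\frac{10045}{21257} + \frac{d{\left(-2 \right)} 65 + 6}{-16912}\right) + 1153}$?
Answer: $\frac{\sqrt{83853580720287451710}}{269623788} \approx 33.963$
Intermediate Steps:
$d{\left(o \right)} = - \frac{o^{3}}{6}$ ($d{\left(o \right)} = - \frac{o o^{2}}{6} = - \frac{o^{3}}{6}$)
$\sqrt{\left(\frac{10045}{21257} + \frac{d{\left(-2 \right)} 65 + 6}{-16912}\right) + 1153} = \sqrt{\left(\frac{10045}{21257} + \frac{- \frac{\left(-2\right)^{3}}{6} \cdot 65 + 6}{-16912}\right) + 1153} = \sqrt{\left(10045 \cdot \frac{1}{21257} + \left(\left(- \frac{1}{6}\right) \left(-8\right) 65 + 6\right) \left(- \frac{1}{16912}\right)\right) + 1153} = \sqrt{\left(\frac{10045}{21257} + \left(\frac{4}{3} \cdot 65 + 6\right) \left(- \frac{1}{16912}\right)\right) + 1153} = \sqrt{\left(\frac{10045}{21257} + \left(\frac{260}{3} + 6\right) \left(- \frac{1}{16912}\right)\right) + 1153} = \sqrt{\left(\frac{10045}{21257} + \frac{278}{3} \left(- \frac{1}{16912}\right)\right) + 1153} = \sqrt{\left(\frac{10045}{21257} - \frac{139}{25368}\right) + 1153} = \sqrt{\frac{251866837}{539247576} + 1153} = \sqrt{\frac{622004321965}{539247576}} = \frac{\sqrt{83853580720287451710}}{269623788}$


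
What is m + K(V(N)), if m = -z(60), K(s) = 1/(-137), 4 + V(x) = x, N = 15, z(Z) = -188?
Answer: 25755/137 ≈ 187.99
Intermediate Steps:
V(x) = -4 + x
K(s) = -1/137
m = 188 (m = -1*(-188) = 188)
m + K(V(N)) = 188 - 1/137 = 25755/137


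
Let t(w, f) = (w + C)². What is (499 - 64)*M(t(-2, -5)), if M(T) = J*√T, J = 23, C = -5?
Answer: 70035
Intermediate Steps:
t(w, f) = (-5 + w)² (t(w, f) = (w - 5)² = (-5 + w)²)
M(T) = 23*√T
(499 - 64)*M(t(-2, -5)) = (499 - 64)*(23*√((-5 - 2)²)) = 435*(23*√((-7)²)) = 435*(23*√49) = 435*(23*7) = 435*161 = 70035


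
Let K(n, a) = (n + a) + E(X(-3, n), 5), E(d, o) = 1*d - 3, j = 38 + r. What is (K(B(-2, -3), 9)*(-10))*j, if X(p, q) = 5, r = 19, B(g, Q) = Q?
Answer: -4560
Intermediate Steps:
j = 57 (j = 38 + 19 = 57)
E(d, o) = -3 + d (E(d, o) = d - 3 = -3 + d)
K(n, a) = 2 + a + n (K(n, a) = (n + a) + (-3 + 5) = (a + n) + 2 = 2 + a + n)
(K(B(-2, -3), 9)*(-10))*j = ((2 + 9 - 3)*(-10))*57 = (8*(-10))*57 = -80*57 = -4560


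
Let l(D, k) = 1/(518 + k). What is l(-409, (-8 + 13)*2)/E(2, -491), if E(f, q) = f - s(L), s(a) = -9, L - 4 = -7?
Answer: 1/5808 ≈ 0.00017218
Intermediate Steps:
L = -3 (L = 4 - 7 = -3)
E(f, q) = 9 + f (E(f, q) = f - 1*(-9) = f + 9 = 9 + f)
l(-409, (-8 + 13)*2)/E(2, -491) = 1/((518 + (-8 + 13)*2)*(9 + 2)) = 1/((518 + 5*2)*11) = (1/11)/(518 + 10) = (1/11)/528 = (1/528)*(1/11) = 1/5808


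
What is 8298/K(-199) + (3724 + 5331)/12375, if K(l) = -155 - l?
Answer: 937147/4950 ≈ 189.32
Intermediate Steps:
8298/K(-199) + (3724 + 5331)/12375 = 8298/(-155 - 1*(-199)) + (3724 + 5331)/12375 = 8298/(-155 + 199) + 9055*(1/12375) = 8298/44 + 1811/2475 = 8298*(1/44) + 1811/2475 = 4149/22 + 1811/2475 = 937147/4950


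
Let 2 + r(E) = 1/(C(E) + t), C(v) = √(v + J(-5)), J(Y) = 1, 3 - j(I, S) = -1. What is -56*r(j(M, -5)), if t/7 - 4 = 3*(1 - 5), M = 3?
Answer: 353808/3131 + 56*√5/3131 ≈ 113.04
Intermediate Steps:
j(I, S) = 4 (j(I, S) = 3 - 1*(-1) = 3 + 1 = 4)
C(v) = √(1 + v) (C(v) = √(v + 1) = √(1 + v))
t = -56 (t = 28 + 7*(3*(1 - 5)) = 28 + 7*(3*(-4)) = 28 + 7*(-12) = 28 - 84 = -56)
r(E) = -2 + 1/(-56 + √(1 + E)) (r(E) = -2 + 1/(√(1 + E) - 56) = -2 + 1/(-56 + √(1 + E)))
-56*r(j(M, -5)) = -56*(113 - 2*√(1 + 4))/(-56 + √(1 + 4)) = -56*(113 - 2*√5)/(-56 + √5)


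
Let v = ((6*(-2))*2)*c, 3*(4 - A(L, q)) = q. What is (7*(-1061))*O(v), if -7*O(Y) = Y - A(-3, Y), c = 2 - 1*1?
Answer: -38196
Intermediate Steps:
A(L, q) = 4 - q/3
c = 1 (c = 2 - 1 = 1)
v = -24 (v = ((6*(-2))*2)*1 = -12*2*1 = -24*1 = -24)
O(Y) = 4/7 - 4*Y/21 (O(Y) = -(Y - (4 - Y/3))/7 = -(Y + (-4 + Y/3))/7 = -(-4 + 4*Y/3)/7 = 4/7 - 4*Y/21)
(7*(-1061))*O(v) = (7*(-1061))*(4/7 - 4/21*(-24)) = -7427*(4/7 + 32/7) = -7427*36/7 = -38196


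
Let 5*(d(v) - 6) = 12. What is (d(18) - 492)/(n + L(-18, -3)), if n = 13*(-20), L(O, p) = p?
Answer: 2418/1315 ≈ 1.8388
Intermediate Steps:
d(v) = 42/5 (d(v) = 6 + (⅕)*12 = 6 + 12/5 = 42/5)
n = -260
(d(18) - 492)/(n + L(-18, -3)) = (42/5 - 492)/(-260 - 3) = -2418/5/(-263) = -2418/5*(-1/263) = 2418/1315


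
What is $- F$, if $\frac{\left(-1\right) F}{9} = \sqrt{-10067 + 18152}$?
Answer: $63 \sqrt{165} \approx 809.25$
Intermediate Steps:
$F = - 63 \sqrt{165}$ ($F = - 9 \sqrt{-10067 + 18152} = - 9 \sqrt{8085} = - 9 \cdot 7 \sqrt{165} = - 63 \sqrt{165} \approx -809.25$)
$- F = - \left(-63\right) \sqrt{165} = 63 \sqrt{165}$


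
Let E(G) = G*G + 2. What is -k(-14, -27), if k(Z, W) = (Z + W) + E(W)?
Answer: -690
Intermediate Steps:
E(G) = 2 + G**2 (E(G) = G**2 + 2 = 2 + G**2)
k(Z, W) = 2 + W + Z + W**2 (k(Z, W) = (Z + W) + (2 + W**2) = (W + Z) + (2 + W**2) = 2 + W + Z + W**2)
-k(-14, -27) = -(2 - 27 - 14 + (-27)**2) = -(2 - 27 - 14 + 729) = -1*690 = -690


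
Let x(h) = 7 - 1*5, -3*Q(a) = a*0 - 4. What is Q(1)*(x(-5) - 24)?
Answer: -88/3 ≈ -29.333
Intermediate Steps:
Q(a) = 4/3 (Q(a) = -(a*0 - 4)/3 = -(0 - 4)/3 = -1/3*(-4) = 4/3)
x(h) = 2 (x(h) = 7 - 5 = 2)
Q(1)*(x(-5) - 24) = 4*(2 - 24)/3 = (4/3)*(-22) = -88/3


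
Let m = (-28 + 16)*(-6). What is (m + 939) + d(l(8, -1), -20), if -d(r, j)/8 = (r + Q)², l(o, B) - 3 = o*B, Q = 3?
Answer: 979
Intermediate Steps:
l(o, B) = 3 + B*o (l(o, B) = 3 + o*B = 3 + B*o)
m = 72 (m = -12*(-6) = 72)
d(r, j) = -8*(3 + r)² (d(r, j) = -8*(r + 3)² = -8*(3 + r)²)
(m + 939) + d(l(8, -1), -20) = (72 + 939) - 8*(3 + (3 - 1*8))² = 1011 - 8*(3 + (3 - 8))² = 1011 - 8*(3 - 5)² = 1011 - 8*(-2)² = 1011 - 8*4 = 1011 - 32 = 979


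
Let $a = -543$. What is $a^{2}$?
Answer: $294849$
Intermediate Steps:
$a^{2} = \left(-543\right)^{2} = 294849$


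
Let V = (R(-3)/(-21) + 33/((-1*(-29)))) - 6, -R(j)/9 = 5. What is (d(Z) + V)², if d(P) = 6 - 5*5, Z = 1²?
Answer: 19439281/41209 ≈ 471.72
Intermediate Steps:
Z = 1
R(j) = -45 (R(j) = -9*5 = -45)
d(P) = -19 (d(P) = 6 - 25 = -19)
V = -552/203 (V = (-45/(-21) + 33/((-1*(-29)))) - 6 = (-45*(-1/21) + 33/29) - 6 = (15/7 + 33*(1/29)) - 6 = (15/7 + 33/29) - 6 = 666/203 - 6 = -552/203 ≈ -2.7192)
(d(Z) + V)² = (-19 - 552/203)² = (-4409/203)² = 19439281/41209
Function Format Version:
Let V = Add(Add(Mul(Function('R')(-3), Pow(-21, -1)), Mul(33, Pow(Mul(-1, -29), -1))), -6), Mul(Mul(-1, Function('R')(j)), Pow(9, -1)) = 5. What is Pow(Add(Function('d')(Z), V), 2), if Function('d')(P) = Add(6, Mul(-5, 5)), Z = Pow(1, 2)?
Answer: Rational(19439281, 41209) ≈ 471.72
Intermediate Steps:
Z = 1
Function('R')(j) = -45 (Function('R')(j) = Mul(-9, 5) = -45)
Function('d')(P) = -19 (Function('d')(P) = Add(6, -25) = -19)
V = Rational(-552, 203) (V = Add(Add(Mul(-45, Pow(-21, -1)), Mul(33, Pow(Mul(-1, -29), -1))), -6) = Add(Add(Mul(-45, Rational(-1, 21)), Mul(33, Pow(29, -1))), -6) = Add(Add(Rational(15, 7), Mul(33, Rational(1, 29))), -6) = Add(Add(Rational(15, 7), Rational(33, 29)), -6) = Add(Rational(666, 203), -6) = Rational(-552, 203) ≈ -2.7192)
Pow(Add(Function('d')(Z), V), 2) = Pow(Add(-19, Rational(-552, 203)), 2) = Pow(Rational(-4409, 203), 2) = Rational(19439281, 41209)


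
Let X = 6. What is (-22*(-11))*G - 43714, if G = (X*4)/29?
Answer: -1261898/29 ≈ -43514.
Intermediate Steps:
G = 24/29 (G = (6*4)/29 = 24*(1/29) = 24/29 ≈ 0.82759)
(-22*(-11))*G - 43714 = -22*(-11)*(24/29) - 43714 = 242*(24/29) - 43714 = 5808/29 - 43714 = -1261898/29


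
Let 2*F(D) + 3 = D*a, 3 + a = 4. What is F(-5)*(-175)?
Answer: 700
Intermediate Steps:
a = 1 (a = -3 + 4 = 1)
F(D) = -3/2 + D/2 (F(D) = -3/2 + (D*1)/2 = -3/2 + D/2)
F(-5)*(-175) = (-3/2 + (½)*(-5))*(-175) = (-3/2 - 5/2)*(-175) = -4*(-175) = 700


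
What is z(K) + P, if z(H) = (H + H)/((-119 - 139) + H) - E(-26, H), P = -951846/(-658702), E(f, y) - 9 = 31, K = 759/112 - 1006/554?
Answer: -99785216262059/2585499215035 ≈ -38.594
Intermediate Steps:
K = 153907/31024 (K = 759*(1/112) - 1006*1/554 = 759/112 - 503/277 = 153907/31024 ≈ 4.9609)
E(f, y) = 40 (E(f, y) = 9 + 31 = 40)
P = 475923/329351 (P = -951846*(-1/658702) = 475923/329351 ≈ 1.4450)
z(H) = -40 + 2*H/(-258 + H) (z(H) = (H + H)/((-119 - 139) + H) - 1*40 = (2*H)/(-258 + H) - 40 = 2*H/(-258 + H) - 40 = -40 + 2*H/(-258 + H))
z(K) + P = 2*(5160 - 19*153907/31024)/(-258 + 153907/31024) + 475923/329351 = 2*(5160 - 2924233/31024)/(-7850285/31024) + 475923/329351 = 2*(-31024/7850285)*(157159607/31024) + 475923/329351 = -314319214/7850285 + 475923/329351 = -99785216262059/2585499215035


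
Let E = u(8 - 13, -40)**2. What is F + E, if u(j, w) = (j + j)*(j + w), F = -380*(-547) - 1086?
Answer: 409274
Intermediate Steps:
F = 206774 (F = 207860 - 1086 = 206774)
u(j, w) = 2*j*(j + w) (u(j, w) = (2*j)*(j + w) = 2*j*(j + w))
E = 202500 (E = (2*(8 - 13)*((8 - 13) - 40))**2 = (2*(-5)*(-5 - 40))**2 = (2*(-5)*(-45))**2 = 450**2 = 202500)
F + E = 206774 + 202500 = 409274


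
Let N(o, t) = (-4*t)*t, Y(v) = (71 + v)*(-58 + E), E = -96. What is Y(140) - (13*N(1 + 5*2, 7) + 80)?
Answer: -30026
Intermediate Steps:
Y(v) = -10934 - 154*v (Y(v) = (71 + v)*(-58 - 96) = (71 + v)*(-154) = -10934 - 154*v)
N(o, t) = -4*t²
Y(140) - (13*N(1 + 5*2, 7) + 80) = (-10934 - 154*140) - (13*(-4*7²) + 80) = (-10934 - 21560) - (13*(-4*49) + 80) = -32494 - (13*(-196) + 80) = -32494 - (-2548 + 80) = -32494 - 1*(-2468) = -32494 + 2468 = -30026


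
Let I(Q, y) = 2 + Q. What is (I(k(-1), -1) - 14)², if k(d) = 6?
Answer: 36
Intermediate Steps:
(I(k(-1), -1) - 14)² = ((2 + 6) - 14)² = (8 - 14)² = (-6)² = 36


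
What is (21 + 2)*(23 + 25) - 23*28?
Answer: 460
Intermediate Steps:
(21 + 2)*(23 + 25) - 23*28 = 23*48 - 644 = 1104 - 644 = 460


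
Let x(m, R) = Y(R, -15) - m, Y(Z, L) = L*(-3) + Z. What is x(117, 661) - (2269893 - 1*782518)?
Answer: -1486786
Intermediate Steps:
Y(Z, L) = Z - 3*L (Y(Z, L) = -3*L + Z = Z - 3*L)
x(m, R) = 45 + R - m (x(m, R) = (R - 3*(-15)) - m = (R + 45) - m = (45 + R) - m = 45 + R - m)
x(117, 661) - (2269893 - 1*782518) = (45 + 661 - 1*117) - (2269893 - 1*782518) = (45 + 661 - 117) - (2269893 - 782518) = 589 - 1*1487375 = 589 - 1487375 = -1486786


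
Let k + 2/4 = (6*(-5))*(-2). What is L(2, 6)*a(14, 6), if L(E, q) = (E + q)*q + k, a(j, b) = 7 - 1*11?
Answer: -430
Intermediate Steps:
a(j, b) = -4 (a(j, b) = 7 - 11 = -4)
k = 119/2 (k = -½ + (6*(-5))*(-2) = -½ - 30*(-2) = -½ + 60 = 119/2 ≈ 59.500)
L(E, q) = 119/2 + q*(E + q) (L(E, q) = (E + q)*q + 119/2 = q*(E + q) + 119/2 = 119/2 + q*(E + q))
L(2, 6)*a(14, 6) = (119/2 + 6² + 2*6)*(-4) = (119/2 + 36 + 12)*(-4) = (215/2)*(-4) = -430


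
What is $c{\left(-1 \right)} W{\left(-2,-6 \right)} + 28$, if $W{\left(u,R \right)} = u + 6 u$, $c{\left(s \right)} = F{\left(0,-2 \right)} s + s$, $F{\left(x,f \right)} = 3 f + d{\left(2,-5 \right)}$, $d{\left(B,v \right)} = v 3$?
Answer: $-252$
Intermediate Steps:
$d{\left(B,v \right)} = 3 v$
$F{\left(x,f \right)} = -15 + 3 f$ ($F{\left(x,f \right)} = 3 f + 3 \left(-5\right) = 3 f - 15 = -15 + 3 f$)
$c{\left(s \right)} = - 20 s$ ($c{\left(s \right)} = \left(-15 + 3 \left(-2\right)\right) s + s = \left(-15 - 6\right) s + s = - 21 s + s = - 20 s$)
$W{\left(u,R \right)} = 7 u$
$c{\left(-1 \right)} W{\left(-2,-6 \right)} + 28 = \left(-20\right) \left(-1\right) 7 \left(-2\right) + 28 = 20 \left(-14\right) + 28 = -280 + 28 = -252$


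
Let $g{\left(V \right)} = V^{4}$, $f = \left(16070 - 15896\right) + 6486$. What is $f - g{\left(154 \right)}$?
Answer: $-562441996$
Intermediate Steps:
$f = 6660$ ($f = 174 + 6486 = 6660$)
$f - g{\left(154 \right)} = 6660 - 154^{4} = 6660 - 562448656 = -562441996$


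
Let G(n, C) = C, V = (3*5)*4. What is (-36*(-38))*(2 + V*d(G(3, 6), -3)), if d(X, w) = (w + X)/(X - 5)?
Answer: 248976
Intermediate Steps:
V = 60 (V = 15*4 = 60)
d(X, w) = (X + w)/(-5 + X)
(-36*(-38))*(2 + V*d(G(3, 6), -3)) = (-36*(-38))*(2 + 60*((6 - 3)/(-5 + 6))) = 1368*(2 + 60*(3/1)) = 1368*(2 + 60*(1*3)) = 1368*(2 + 60*3) = 1368*(2 + 180) = 1368*182 = 248976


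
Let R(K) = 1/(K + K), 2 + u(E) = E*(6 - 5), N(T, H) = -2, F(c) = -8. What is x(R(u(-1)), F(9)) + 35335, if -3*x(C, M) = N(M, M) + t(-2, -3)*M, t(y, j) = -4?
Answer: 35325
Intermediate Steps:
u(E) = -2 + E (u(E) = -2 + E*(6 - 5) = -2 + E*1 = -2 + E)
R(K) = 1/(2*K)
x(C, M) = 2/3 + 4*M/3 (x(C, M) = -(-2 - 4*M)/3 = 2/3 + 4*M/3)
x(R(u(-1)), F(9)) + 35335 = (2/3 + (4/3)*(-8)) + 35335 = (2/3 - 32/3) + 35335 = -10 + 35335 = 35325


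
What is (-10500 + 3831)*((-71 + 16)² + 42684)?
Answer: -304833321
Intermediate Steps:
(-10500 + 3831)*((-71 + 16)² + 42684) = -6669*((-55)² + 42684) = -6669*(3025 + 42684) = -6669*45709 = -304833321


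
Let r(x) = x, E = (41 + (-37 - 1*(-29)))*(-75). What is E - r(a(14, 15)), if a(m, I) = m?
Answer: -2489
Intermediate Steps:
E = -2475 (E = (41 + (-37 + 29))*(-75) = (41 - 8)*(-75) = 33*(-75) = -2475)
E - r(a(14, 15)) = -2475 - 1*14 = -2475 - 14 = -2489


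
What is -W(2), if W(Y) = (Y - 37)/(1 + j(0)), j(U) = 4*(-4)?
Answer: -7/3 ≈ -2.3333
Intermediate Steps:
j(U) = -16
W(Y) = 37/15 - Y/15 (W(Y) = (Y - 37)/(1 - 16) = (-37 + Y)/(-15) = (-37 + Y)*(-1/15) = 37/15 - Y/15)
-W(2) = -(37/15 - 1/15*2) = -(37/15 - 2/15) = -1*7/3 = -7/3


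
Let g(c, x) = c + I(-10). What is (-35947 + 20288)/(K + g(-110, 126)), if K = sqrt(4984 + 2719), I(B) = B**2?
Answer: -156590/7603 - 15659*sqrt(7703)/7603 ≈ -201.36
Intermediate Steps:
g(c, x) = 100 + c (g(c, x) = c + (-10)**2 = c + 100 = 100 + c)
K = sqrt(7703) ≈ 87.767
(-35947 + 20288)/(K + g(-110, 126)) = (-35947 + 20288)/(sqrt(7703) + (100 - 110)) = -15659/(sqrt(7703) - 10) = -15659/(-10 + sqrt(7703))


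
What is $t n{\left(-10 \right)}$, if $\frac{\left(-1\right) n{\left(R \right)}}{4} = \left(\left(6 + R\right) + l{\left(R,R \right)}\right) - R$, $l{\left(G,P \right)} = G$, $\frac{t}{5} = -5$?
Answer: $-400$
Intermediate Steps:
$t = -25$ ($t = 5 \left(-5\right) = -25$)
$n{\left(R \right)} = -24 - 4 R$ ($n{\left(R \right)} = - 4 \left(\left(\left(6 + R\right) + R\right) - R\right) = - 4 \left(\left(6 + 2 R\right) - R\right) = - 4 \left(6 + R\right) = -24 - 4 R$)
$t n{\left(-10 \right)} = - 25 \left(-24 - -40\right) = - 25 \left(-24 + 40\right) = \left(-25\right) 16 = -400$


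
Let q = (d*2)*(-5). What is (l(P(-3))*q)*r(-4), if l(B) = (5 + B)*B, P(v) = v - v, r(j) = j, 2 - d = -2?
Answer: 0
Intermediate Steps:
d = 4 (d = 2 - 1*(-2) = 2 + 2 = 4)
P(v) = 0
l(B) = B*(5 + B)
q = -40 (q = (4*2)*(-5) = 8*(-5) = -40)
(l(P(-3))*q)*r(-4) = ((0*(5 + 0))*(-40))*(-4) = ((0*5)*(-40))*(-4) = (0*(-40))*(-4) = 0*(-4) = 0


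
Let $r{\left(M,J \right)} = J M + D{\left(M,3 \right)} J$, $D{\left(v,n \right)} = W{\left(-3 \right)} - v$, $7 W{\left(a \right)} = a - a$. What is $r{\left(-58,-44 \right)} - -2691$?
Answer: $2691$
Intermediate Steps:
$W{\left(a \right)} = 0$ ($W{\left(a \right)} = \frac{a - a}{7} = \frac{1}{7} \cdot 0 = 0$)
$D{\left(v,n \right)} = - v$ ($D{\left(v,n \right)} = 0 - v = - v$)
$r{\left(M,J \right)} = 0$ ($r{\left(M,J \right)} = J M + - M J = J M - J M = 0$)
$r{\left(-58,-44 \right)} - -2691 = 0 - -2691 = 0 + 2691 = 2691$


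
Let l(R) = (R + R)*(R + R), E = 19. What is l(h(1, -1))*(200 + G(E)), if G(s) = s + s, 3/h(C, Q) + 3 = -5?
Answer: 1071/8 ≈ 133.88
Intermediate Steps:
h(C, Q) = -3/8 (h(C, Q) = 3/(-3 - 5) = 3/(-8) = 3*(-⅛) = -3/8)
l(R) = 4*R² (l(R) = (2*R)*(2*R) = 4*R²)
G(s) = 2*s
l(h(1, -1))*(200 + G(E)) = (4*(-3/8)²)*(200 + 2*19) = (4*(9/64))*(200 + 38) = (9/16)*238 = 1071/8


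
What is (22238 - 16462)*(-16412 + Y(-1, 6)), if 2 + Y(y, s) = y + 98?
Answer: -94246992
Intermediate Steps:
Y(y, s) = 96 + y (Y(y, s) = -2 + (y + 98) = -2 + (98 + y) = 96 + y)
(22238 - 16462)*(-16412 + Y(-1, 6)) = (22238 - 16462)*(-16412 + (96 - 1)) = 5776*(-16412 + 95) = 5776*(-16317) = -94246992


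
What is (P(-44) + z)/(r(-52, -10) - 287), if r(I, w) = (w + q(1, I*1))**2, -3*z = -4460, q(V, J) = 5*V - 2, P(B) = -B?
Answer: -328/51 ≈ -6.4314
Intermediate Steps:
q(V, J) = -2 + 5*V
z = 4460/3 (z = -1/3*(-4460) = 4460/3 ≈ 1486.7)
r(I, w) = (3 + w)**2 (r(I, w) = (w + (-2 + 5*1))**2 = (w + (-2 + 5))**2 = (w + 3)**2 = (3 + w)**2)
(P(-44) + z)/(r(-52, -10) - 287) = (-1*(-44) + 4460/3)/((3 - 10)**2 - 287) = (44 + 4460/3)/((-7)**2 - 287) = 4592/(3*(49 - 287)) = (4592/3)/(-238) = (4592/3)*(-1/238) = -328/51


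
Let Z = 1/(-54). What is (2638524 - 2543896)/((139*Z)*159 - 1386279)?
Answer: -1703304/24960389 ≈ -0.068240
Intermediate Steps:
Z = -1/54 ≈ -0.018519
(2638524 - 2543896)/((139*Z)*159 - 1386279) = (2638524 - 2543896)/((139*(-1/54))*159 - 1386279) = 94628/(-139/54*159 - 1386279) = 94628/(-7367/18 - 1386279) = 94628/(-24960389/18) = 94628*(-18/24960389) = -1703304/24960389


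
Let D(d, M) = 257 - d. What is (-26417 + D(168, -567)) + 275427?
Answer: 249099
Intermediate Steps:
(-26417 + D(168, -567)) + 275427 = (-26417 + (257 - 1*168)) + 275427 = (-26417 + (257 - 168)) + 275427 = (-26417 + 89) + 275427 = -26328 + 275427 = 249099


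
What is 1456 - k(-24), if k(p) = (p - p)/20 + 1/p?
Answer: 34945/24 ≈ 1456.0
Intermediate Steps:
k(p) = 1/p (k(p) = 0*(1/20) + 1/p = 0 + 1/p = 1/p)
1456 - k(-24) = 1456 - 1/(-24) = 1456 - 1*(-1/24) = 1456 + 1/24 = 34945/24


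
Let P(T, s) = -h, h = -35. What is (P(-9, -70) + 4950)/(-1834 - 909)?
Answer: -4985/2743 ≈ -1.8174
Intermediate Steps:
P(T, s) = 35 (P(T, s) = -1*(-35) = 35)
(P(-9, -70) + 4950)/(-1834 - 909) = (35 + 4950)/(-1834 - 909) = 4985/(-2743) = 4985*(-1/2743) = -4985/2743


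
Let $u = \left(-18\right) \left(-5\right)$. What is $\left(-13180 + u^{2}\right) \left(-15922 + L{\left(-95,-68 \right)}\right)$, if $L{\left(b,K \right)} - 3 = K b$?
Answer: $48051720$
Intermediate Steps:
$u = 90$
$L{\left(b,K \right)} = 3 + K b$
$\left(-13180 + u^{2}\right) \left(-15922 + L{\left(-95,-68 \right)}\right) = \left(-13180 + 90^{2}\right) \left(-15922 + \left(3 - -6460\right)\right) = \left(-13180 + 8100\right) \left(-15922 + \left(3 + 6460\right)\right) = - 5080 \left(-15922 + 6463\right) = \left(-5080\right) \left(-9459\right) = 48051720$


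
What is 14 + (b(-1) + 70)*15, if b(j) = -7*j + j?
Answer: 1154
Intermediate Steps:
b(j) = -6*j
14 + (b(-1) + 70)*15 = 14 + (-6*(-1) + 70)*15 = 14 + (6 + 70)*15 = 14 + 76*15 = 14 + 1140 = 1154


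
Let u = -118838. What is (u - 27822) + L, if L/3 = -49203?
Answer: -294269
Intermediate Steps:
L = -147609 (L = 3*(-49203) = -147609)
(u - 27822) + L = (-118838 - 27822) - 147609 = -146660 - 147609 = -294269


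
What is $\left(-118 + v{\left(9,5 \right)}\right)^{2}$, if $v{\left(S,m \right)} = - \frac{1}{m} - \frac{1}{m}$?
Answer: $\frac{350464}{25} \approx 14019.0$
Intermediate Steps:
$v{\left(S,m \right)} = - \frac{2}{m}$
$\left(-118 + v{\left(9,5 \right)}\right)^{2} = \left(-118 - \frac{2}{5}\right)^{2} = \left(- \frac{592}{5}\right)^{2} = \frac{350464}{25}$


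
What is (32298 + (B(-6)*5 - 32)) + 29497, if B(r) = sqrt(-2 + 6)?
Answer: 61773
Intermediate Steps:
B(r) = 2 (B(r) = sqrt(4) = 2)
(32298 + (B(-6)*5 - 32)) + 29497 = (32298 + (2*5 - 32)) + 29497 = (32298 + (10 - 32)) + 29497 = (32298 - 22) + 29497 = 32276 + 29497 = 61773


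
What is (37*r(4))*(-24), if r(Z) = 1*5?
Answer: -4440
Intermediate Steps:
r(Z) = 5
(37*r(4))*(-24) = (37*5)*(-24) = 185*(-24) = -4440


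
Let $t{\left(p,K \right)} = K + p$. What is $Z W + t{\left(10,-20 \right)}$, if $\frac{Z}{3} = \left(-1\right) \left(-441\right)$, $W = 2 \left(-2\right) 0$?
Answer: $-10$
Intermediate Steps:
$W = 0$ ($W = \left(-4\right) 0 = 0$)
$Z = 1323$ ($Z = 3 \left(\left(-1\right) \left(-441\right)\right) = 3 \cdot 441 = 1323$)
$Z W + t{\left(10,-20 \right)} = 1323 \cdot 0 + \left(-20 + 10\right) = 0 - 10 = -10$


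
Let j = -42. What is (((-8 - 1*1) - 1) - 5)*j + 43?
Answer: 673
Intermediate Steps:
(((-8 - 1*1) - 1) - 5)*j + 43 = (((-8 - 1*1) - 1) - 5)*(-42) + 43 = (((-8 - 1) - 1) - 5)*(-42) + 43 = ((-9 - 1) - 5)*(-42) + 43 = (-10 - 5)*(-42) + 43 = -15*(-42) + 43 = 630 + 43 = 673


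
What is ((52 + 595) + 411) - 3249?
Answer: -2191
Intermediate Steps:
((52 + 595) + 411) - 3249 = (647 + 411) - 3249 = 1058 - 3249 = -2191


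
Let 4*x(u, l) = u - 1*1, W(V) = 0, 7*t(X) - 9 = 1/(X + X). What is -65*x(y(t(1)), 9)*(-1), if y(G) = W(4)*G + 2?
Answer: 65/4 ≈ 16.250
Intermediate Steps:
t(X) = 9/7 + 1/(14*X) (t(X) = 9/7 + 1/(7*(X + X)) = 9/7 + 1/(7*((2*X))) = 9/7 + (1/(2*X))/7 = 9/7 + 1/(14*X))
y(G) = 2 (y(G) = 0*G + 2 = 0 + 2 = 2)
x(u, l) = -1/4 + u/4 (x(u, l) = (u - 1*1)/4 = (u - 1)/4 = (-1 + u)/4 = -1/4 + u/4)
-65*x(y(t(1)), 9)*(-1) = -65*(-1/4 + (1/4)*2)*(-1) = -65*(-1/4 + 1/2)*(-1) = -65*1/4*(-1) = -65/4*(-1) = 65/4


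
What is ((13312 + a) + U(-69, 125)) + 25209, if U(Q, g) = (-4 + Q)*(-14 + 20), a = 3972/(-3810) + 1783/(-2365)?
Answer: 11437879898/300355 ≈ 38081.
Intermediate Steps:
a = -539567/300355 (a = 3972*(-1/3810) + 1783*(-1/2365) = -662/635 - 1783/2365 = -539567/300355 ≈ -1.7964)
U(Q, g) = -24 + 6*Q (U(Q, g) = (-4 + Q)*6 = -24 + 6*Q)
((13312 + a) + U(-69, 125)) + 25209 = ((13312 - 539567/300355) + (-24 + 6*(-69))) + 25209 = (3997786193/300355 + (-24 - 414)) + 25209 = (3997786193/300355 - 438) + 25209 = 3866230703/300355 + 25209 = 11437879898/300355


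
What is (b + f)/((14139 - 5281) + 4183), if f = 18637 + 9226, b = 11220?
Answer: 39083/13041 ≈ 2.9969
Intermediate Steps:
f = 27863
(b + f)/((14139 - 5281) + 4183) = (11220 + 27863)/((14139 - 5281) + 4183) = 39083/(8858 + 4183) = 39083/13041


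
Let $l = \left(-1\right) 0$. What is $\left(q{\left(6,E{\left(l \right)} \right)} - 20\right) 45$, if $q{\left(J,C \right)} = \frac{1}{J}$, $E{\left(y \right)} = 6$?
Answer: $- \frac{1785}{2} \approx -892.5$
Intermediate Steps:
$l = 0$
$\left(q{\left(6,E{\left(l \right)} \right)} - 20\right) 45 = \left(\frac{1}{6} - 20\right) 45 = \left(- \frac{119}{6}\right) 45 = - \frac{1785}{2}$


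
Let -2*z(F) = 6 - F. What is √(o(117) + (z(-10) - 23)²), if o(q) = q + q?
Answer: √1195 ≈ 34.569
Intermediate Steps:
o(q) = 2*q
z(F) = -3 + F/2 (z(F) = -(6 - F)/2 = -3 + F/2)
√(o(117) + (z(-10) - 23)²) = √(2*117 + ((-3 + (½)*(-10)) - 23)²) = √(234 + ((-3 - 5) - 23)²) = √(234 + (-8 - 23)²) = √(234 + (-31)²) = √(234 + 961) = √1195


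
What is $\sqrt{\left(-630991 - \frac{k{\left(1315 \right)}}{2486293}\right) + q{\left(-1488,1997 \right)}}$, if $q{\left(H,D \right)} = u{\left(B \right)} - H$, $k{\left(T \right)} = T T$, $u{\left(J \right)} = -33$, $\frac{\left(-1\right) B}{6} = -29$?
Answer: $\frac{i \sqrt{3891577327987704989}}{2486293} \approx 793.43 i$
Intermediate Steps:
$B = 174$ ($B = \left(-6\right) \left(-29\right) = 174$)
$k{\left(T \right)} = T^{2}$
$q{\left(H,D \right)} = -33 - H$
$\sqrt{\left(-630991 - \frac{k{\left(1315 \right)}}{2486293}\right) + q{\left(-1488,1997 \right)}} = \sqrt{\left(-630991 - \frac{1315^{2}}{2486293}\right) - -1455} = \sqrt{\left(-630991 - 1729225 \cdot \frac{1}{2486293}\right) + \left(-33 + 1488\right)} = \sqrt{\left(-630991 - \frac{1729225}{2486293}\right) + 1455} = \sqrt{- \frac{1568830235588}{2486293} + 1455} = \sqrt{- \frac{1565212679273}{2486293}} = \frac{i \sqrt{3891577327987704989}}{2486293}$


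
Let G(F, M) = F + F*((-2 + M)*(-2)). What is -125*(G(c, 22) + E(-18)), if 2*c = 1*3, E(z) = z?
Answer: 19125/2 ≈ 9562.5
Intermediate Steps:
c = 3/2 (c = (1*3)/2 = (1/2)*3 = 3/2 ≈ 1.5000)
G(F, M) = F + F*(4 - 2*M)
-125*(G(c, 22) + E(-18)) = -125*(3*(5 - 2*22)/2 - 18) = -125*(3*(5 - 44)/2 - 18) = -125*((3/2)*(-39) - 18) = -125*(-117/2 - 18) = -125*(-153/2) = 19125/2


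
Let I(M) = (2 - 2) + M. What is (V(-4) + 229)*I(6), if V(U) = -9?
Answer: 1320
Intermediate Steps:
I(M) = M (I(M) = 0 + M = M)
(V(-4) + 229)*I(6) = (-9 + 229)*6 = 220*6 = 1320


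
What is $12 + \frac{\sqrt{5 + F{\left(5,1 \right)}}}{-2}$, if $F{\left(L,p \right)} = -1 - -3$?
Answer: $12 - \frac{\sqrt{7}}{2} \approx 10.677$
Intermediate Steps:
$F{\left(L,p \right)} = 2$ ($F{\left(L,p \right)} = -1 + 3 = 2$)
$12 + \frac{\sqrt{5 + F{\left(5,1 \right)}}}{-2} = 12 + \frac{\sqrt{5 + 2}}{-2} = 12 + \sqrt{7} \left(- \frac{1}{2}\right) = 12 - \frac{\sqrt{7}}{2}$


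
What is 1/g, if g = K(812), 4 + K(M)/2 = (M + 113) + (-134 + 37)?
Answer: 1/1648 ≈ 0.00060680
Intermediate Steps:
K(M) = 24 + 2*M (K(M) = -8 + 2*((M + 113) + (-134 + 37)) = -8 + 2*((113 + M) - 97) = -8 + 2*(16 + M) = -8 + (32 + 2*M) = 24 + 2*M)
g = 1648 (g = 24 + 2*812 = 24 + 1624 = 1648)
1/g = 1/1648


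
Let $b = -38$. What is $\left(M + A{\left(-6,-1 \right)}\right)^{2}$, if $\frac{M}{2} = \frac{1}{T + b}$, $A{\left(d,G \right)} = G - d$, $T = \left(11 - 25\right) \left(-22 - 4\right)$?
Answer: $\frac{665856}{26569} \approx 25.061$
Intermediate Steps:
$T = 364$ ($T = \left(-14\right) \left(-26\right) = 364$)
$M = \frac{1}{163}$ ($M = \frac{2}{364 - 38} = \frac{2}{326} = 2 \cdot \frac{1}{326} = \frac{1}{163} \approx 0.006135$)
$\left(M + A{\left(-6,-1 \right)}\right)^{2} = \left(\frac{1}{163} - -5\right)^{2} = \left(\frac{1}{163} + \left(-1 + 6\right)\right)^{2} = \left(\frac{1}{163} + 5\right)^{2} = \left(\frac{816}{163}\right)^{2} = \frac{665856}{26569}$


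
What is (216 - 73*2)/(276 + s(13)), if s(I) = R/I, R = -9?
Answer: 910/3579 ≈ 0.25426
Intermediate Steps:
s(I) = -9/I
(216 - 73*2)/(276 + s(13)) = (216 - 73*2)/(276 - 9/13) = (216 - 146)/(276 - 9*1/13) = 70/(276 - 9/13) = 70/(3579/13) = 70*(13/3579) = 910/3579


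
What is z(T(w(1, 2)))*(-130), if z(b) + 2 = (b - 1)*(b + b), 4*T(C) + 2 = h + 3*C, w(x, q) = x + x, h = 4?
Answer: -260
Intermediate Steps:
w(x, q) = 2*x
T(C) = ½ + 3*C/4 (T(C) = -½ + (4 + 3*C)/4 = -½ + (1 + 3*C/4) = ½ + 3*C/4)
z(b) = -2 + 2*b*(-1 + b) (z(b) = -2 + (b - 1)*(b + b) = -2 + (-1 + b)*(2*b) = -2 + 2*b*(-1 + b))
z(T(w(1, 2)))*(-130) = (-2 - 2*(½ + 3*(2*1)/4) + 2*(½ + 3*(2*1)/4)²)*(-130) = (-2 - 2*(½ + (¾)*2) + 2*(½ + (¾)*2)²)*(-130) = (-2 - 2*(½ + 3/2) + 2*(½ + 3/2)²)*(-130) = (-2 - 2*2 + 2*2²)*(-130) = (-2 - 4 + 2*4)*(-130) = (-2 - 4 + 8)*(-130) = 2*(-130) = -260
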